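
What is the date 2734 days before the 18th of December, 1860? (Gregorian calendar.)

−366 (one year; includes Feb 29, 1860) → Dec 18, 1859 (2368 left).
−365 (one year) → Dec 18, 1858 (2003 left).
−365 (one year) → Dec 18, 1857 (1638 left).
−365 (one year) → Dec 18, 1856 (1273 left).
−366 (one year; includes Feb 29, 1856) → Dec 18, 1855 (907 left).
−365 (one year) → Dec 18, 1854 (542 left).
−365 (one year) → Dec 18, 1853 (177 left).
−18 → Nov 30, 1853 (end of Nov, 30 days; 159 left).
−30 → Oct 31, 1853 (end of Oct, 31 days; 129 left).
−31 → Sep 30, 1853 (end of Sep, 30 days; 98 left).
−30 → Aug 31, 1853 (end of Aug, 31 days; 68 left).
−31 → Jul 31, 1853 (end of Jul, 31 days; 37 left).
−31 → Jun 30, 1853 (end of Jun, 30 days; 6 left).
−6 → Jun 24, 1853.

June 24, 1853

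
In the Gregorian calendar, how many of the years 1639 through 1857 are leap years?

53

Multiples of 4 in [1639,1857]: 55.
Of those, multiples of 100: 2 (not leap unless ÷400).
Multiples of 400: 0.
Leap years = 55 − 2 + 0 = 53.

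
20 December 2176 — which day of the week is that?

Doomsday rule: the anchor day for the 2100s is Sunday. For year 76: 76÷12 = 6 r 4, and 4÷4 = 1, so 6+4+1 = 11.
Sunday + 11 ≡ Thursday — that's 2176's doomsday.
In December the doomsday date is Dec 12.
Dec 20 is 8 days after Dec 12; 8 mod 7 = 1, so Thursday + 1 = Friday.

Friday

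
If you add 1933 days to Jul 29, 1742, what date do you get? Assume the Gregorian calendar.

+365 (one year) → Jul 29, 1743 (1568 left).
+366 (one year; includes Feb 29, 1744) → Jul 29, 1744 (1202 left).
+365 (one year) → Jul 29, 1745 (837 left).
+365 (one year) → Jul 29, 1746 (472 left).
+365 (one year) → Jul 29, 1747 (107 left).
Jul has 31 days: +3 → Aug 1, 1747 (104 left).
Aug has 31 days: +31 → Sep 1, 1747 (73 left).
Sep has 30 days: +30 → Oct 1, 1747 (43 left).
Oct has 31 days: +31 → Nov 1, 1747 (12 left).
+12 → Nov 13, 1747.

November 13, 1747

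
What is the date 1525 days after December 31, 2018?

March 5, 2023

+365 (one year) → Dec 31, 2019 (1160 left).
+366 (one year; includes Feb 29, 2020) → Dec 31, 2020 (794 left).
+365 (one year) → Dec 31, 2021 (429 left).
+365 (one year) → Dec 31, 2022 (64 left).
Dec has 31 days: +1 → Jan 1, 2023 (63 left).
Jan has 31 days: +31 → Feb 1, 2023 (32 left).
Feb has 28 days: +28 → Mar 1, 2023 (4 left).
+4 → Mar 5, 2023.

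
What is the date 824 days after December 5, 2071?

March 8, 2074

+366 (one year; includes Feb 29, 2072) → Dec 5, 2072 (458 left).
+365 (one year) → Dec 5, 2073 (93 left).
Dec has 31 days: +27 → Jan 1, 2074 (66 left).
Jan has 31 days: +31 → Feb 1, 2074 (35 left).
Feb has 28 days: +28 → Mar 1, 2074 (7 left).
+7 → Mar 8, 2074.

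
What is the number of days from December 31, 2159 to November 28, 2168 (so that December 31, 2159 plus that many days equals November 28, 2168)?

Dec 31, 2159 → Dec 31, 2160: 366 days (Feb 29, 2160 is in that span).
Dec 31, 2160 → Dec 31, 2161: 365 days.
Dec 31, 2161 → Dec 31, 2162: 365 days.
Dec 31, 2162 → Dec 31, 2163: 365 days.
Dec 31, 2163 → Dec 31, 2164: 366 days (Feb 29, 2164 is in that span).
Dec 31, 2164 → Dec 31, 2165: 365 days.
Dec 31, 2165 → Dec 31, 2166: 365 days.
Dec 31, 2166 → Dec 31, 2167: 365 days.
Dec 31, 2167 → Jan 31, 2168: 31 days (December has 31).
Jan 31, 2168 → Feb 29, 2168: 29 days (January has 31).
Feb 29, 2168 → Mar 29, 2168: 29 days (February has 29).
Mar 29, 2168 → Apr 29, 2168: 31 days (March has 31).
Apr 29, 2168 → May 29, 2168: 30 days (April has 30).
May 29, 2168 → Jun 29, 2168: 31 days (May has 31).
Jun 29, 2168 → Jul 29, 2168: 30 days (June has 30).
Jul 29, 2168 → Aug 29, 2168: 31 days (July has 31).
Aug 29, 2168 → Sep 29, 2168: 31 days (August has 31).
Sep 29, 2168 → Oct 29, 2168: 30 days (September has 30).
Oct 29, 2168 → Nov 28, 2168: 30 days.
Total: 3255 days.

3255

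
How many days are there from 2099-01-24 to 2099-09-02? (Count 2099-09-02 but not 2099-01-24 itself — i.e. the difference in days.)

Jan 24, 2099 → Feb 24, 2099: 31 days (January has 31).
Feb 24, 2099 → Mar 24, 2099: 28 days (February has 28).
Mar 24, 2099 → Apr 24, 2099: 31 days (March has 31).
Apr 24, 2099 → May 24, 2099: 30 days (April has 30).
May 24, 2099 → Jun 24, 2099: 31 days (May has 31).
Jun 24, 2099 → Jul 24, 2099: 30 days (June has 30).
Jul 24, 2099 → Aug 24, 2099: 31 days (July has 31).
Aug 24, 2099 → Sep 2, 2099: 9 days.
Total: 221 days.

221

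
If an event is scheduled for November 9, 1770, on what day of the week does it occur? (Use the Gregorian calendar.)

Friday

Doomsday rule: the anchor day for the 1700s is Sunday. For year 70: 70÷12 = 5 r 10, and 10÷4 = 2, so 5+10+2 = 17.
Sunday + 17 ≡ Wednesday — that's 1770's doomsday.
In November the doomsday date is Nov 7.
Nov 9 is 2 days after Nov 7; 2 mod 7 = 2, so Wednesday + 2 = Friday.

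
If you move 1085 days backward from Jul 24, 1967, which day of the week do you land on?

Monday

First find the weekday of Jul 24, 1967. Doomsday rule: the anchor day for the 1900s is Wednesday. For year 67: 67÷12 = 5 r 7, and 7÷4 = 1, so 5+7+1 = 13.
Wednesday + 13 ≡ Tuesday — that's 1967's doomsday.
In July the doomsday date is Jul 11.
Jul 24 is 13 days after Jul 11; 13 mod 7 = 6, so Tuesday + 6 = Monday.
1085 mod 7 = 0, so 1085 days before a Monday is Monday − 0 = Monday.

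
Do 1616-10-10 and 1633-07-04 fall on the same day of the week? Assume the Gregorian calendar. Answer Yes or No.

From Oct 10, 1616 to Jul 4, 1633 is 6111 days.
6111 mod 7 = 0, so they are the same weekday.
(Oct 10, 1616 is a Monday; Jul 4, 1633 is a Monday.)

Yes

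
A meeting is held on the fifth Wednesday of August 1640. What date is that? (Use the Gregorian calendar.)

August 29, 1640

August 1, 1640 is a Wednesday.
The first Wednesday is therefore August 1 (same day).
The fifth Wednesday is 1 + 4×7 = August 29.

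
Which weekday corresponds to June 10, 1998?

Wednesday

Doomsday rule: the anchor day for the 1900s is Wednesday. For year 98: 98÷12 = 8 r 2, and 2÷4 = 0, so 8+2+0 = 10.
Wednesday + 10 ≡ Saturday — that's 1998's doomsday.
In June the doomsday date is Jun 6.
Jun 10 is 4 days after Jun 6; 4 mod 7 = 4, so Saturday + 4 = Wednesday.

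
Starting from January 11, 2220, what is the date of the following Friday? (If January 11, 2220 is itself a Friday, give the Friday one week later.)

January 14, 2220

Jan 11, 2220 is a Tuesday.
From Tuesday to the next Friday is 3 days.
Jan 11, 2220 + 3 = Jan 14, 2220.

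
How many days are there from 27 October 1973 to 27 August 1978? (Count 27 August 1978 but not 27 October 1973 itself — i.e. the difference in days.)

Oct 27, 1973 → Oct 27, 1974: 365 days.
Oct 27, 1974 → Oct 27, 1975: 365 days.
Oct 27, 1975 → Oct 27, 1976: 366 days (Feb 29, 1976 is in that span).
Oct 27, 1976 → Oct 27, 1977: 365 days.
Oct 27, 1977 → Nov 27, 1977: 31 days (October has 31).
Nov 27, 1977 → Dec 27, 1977: 30 days (November has 30).
Dec 27, 1977 → Jan 27, 1978: 31 days (December has 31).
Jan 27, 1978 → Feb 27, 1978: 31 days (January has 31).
Feb 27, 1978 → Mar 27, 1978: 28 days (February has 28).
Mar 27, 1978 → Apr 27, 1978: 31 days (March has 31).
Apr 27, 1978 → May 27, 1978: 30 days (April has 30).
May 27, 1978 → Jun 27, 1978: 31 days (May has 31).
Jun 27, 1978 → Jul 27, 1978: 30 days (June has 30).
Jul 27, 1978 → Aug 27, 1978: 31 days.
Total: 1765 days.

1765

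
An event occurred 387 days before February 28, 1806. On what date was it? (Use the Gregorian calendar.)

February 6, 1805

−28 → Jan 31, 1806 (end of Jan, 31 days; 359 left).
−31 → Dec 31, 1805 (end of Dec, 31 days; 328 left).
−31 → Nov 30, 1805 (end of Nov, 30 days; 297 left).
−30 → Oct 31, 1805 (end of Oct, 31 days; 267 left).
−31 → Sep 30, 1805 (end of Sep, 30 days; 236 left).
−30 → Aug 31, 1805 (end of Aug, 31 days; 206 left).
−31 → Jul 31, 1805 (end of Jul, 31 days; 175 left).
−31 → Jun 30, 1805 (end of Jun, 30 days; 144 left).
−30 → May 31, 1805 (end of May, 31 days; 114 left).
−31 → Apr 30, 1805 (end of Apr, 30 days; 83 left).
−30 → Mar 31, 1805 (end of Mar, 31 days; 53 left).
−31 → Feb 28, 1805 (end of Feb, 28 days; 22 left).
−22 → Feb 6, 1805.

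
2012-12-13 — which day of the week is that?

Thursday

Doomsday rule: the anchor day for the 2000s is Tuesday. For year 12: 12÷12 = 1 r 0, and 0÷4 = 0, so 1+0+0 = 1.
Tuesday + 1 ≡ Wednesday — that's 2012's doomsday.
In December the doomsday date is Dec 12.
Dec 13 is 1 day after Dec 12; 1 mod 7 = 1, so Wednesday + 1 = Thursday.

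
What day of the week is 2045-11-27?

Monday

Doomsday rule: the anchor day for the 2000s is Tuesday. For year 45: 45÷12 = 3 r 9, and 9÷4 = 2, so 3+9+2 = 14.
Tuesday + 14 ≡ Tuesday — that's 2045's doomsday.
In November the doomsday date is Nov 7.
Nov 27 is 20 days after Nov 7; 20 mod 7 = 6, so Tuesday + 6 = Monday.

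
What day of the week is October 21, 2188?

Tuesday

Doomsday rule: the anchor day for the 2100s is Sunday. For year 88: 88÷12 = 7 r 4, and 4÷4 = 1, so 7+4+1 = 12.
Sunday + 12 ≡ Friday — that's 2188's doomsday.
In October the doomsday date is Oct 10.
Oct 21 is 11 days after Oct 10; 11 mod 7 = 4, so Friday + 4 = Tuesday.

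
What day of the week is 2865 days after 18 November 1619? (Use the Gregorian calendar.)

Wednesday

Nov 18, 1619 is a Monday.
2865 mod 7 = 2, so 2865 days after a Monday is Monday + 2 = Wednesday.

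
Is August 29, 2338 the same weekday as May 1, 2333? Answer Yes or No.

From May 1, 2333 to Aug 29, 2338 is 1946 days.
1946 mod 7 = 0, so they are the same weekday.
(May 1, 2333 is a Monday; Aug 29, 2338 is a Monday.)

Yes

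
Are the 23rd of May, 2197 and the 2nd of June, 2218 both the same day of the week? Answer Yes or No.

Yes

From May 23, 2197 to Jun 2, 2218 is 7679 days.
7679 mod 7 = 0, so they are the same weekday.
(May 23, 2197 is a Tuesday; Jun 2, 2218 is a Tuesday.)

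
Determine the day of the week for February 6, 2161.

Friday

Doomsday rule: the anchor day for the 2100s is Sunday. For year 61: 61÷12 = 5 r 1, and 1÷4 = 0, so 5+1+0 = 6.
Sunday + 6 ≡ Saturday — that's 2161's doomsday.
In February the doomsday date is Feb 28 (2161 is not a leap year).
Feb 6 is 22 days before Feb 28; 22 mod 7 = 1, so Saturday − 1 = Friday.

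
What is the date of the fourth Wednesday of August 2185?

August 24, 2185

August 1, 2185 is a Monday.
The first Wednesday is therefore August 3 (2 days later).
The fourth Wednesday is 3 + 3×7 = August 24.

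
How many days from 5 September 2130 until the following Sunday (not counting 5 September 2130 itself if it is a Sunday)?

5

Sep 5, 2130 is a Tuesday.
From Tuesday to the next Sunday is 5 days.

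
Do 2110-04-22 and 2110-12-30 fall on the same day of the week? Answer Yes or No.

From Apr 22, 2110 to Dec 30, 2110 is 252 days.
252 mod 7 = 0, so they are the same weekday.
(Apr 22, 2110 is a Tuesday; Dec 30, 2110 is a Tuesday.)

Yes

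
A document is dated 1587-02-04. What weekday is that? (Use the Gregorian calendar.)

Doomsday rule: the anchor day for the 1500s is Wednesday. For year 87: 87÷12 = 7 r 3, and 3÷4 = 0, so 7+3+0 = 10.
Wednesday + 10 ≡ Saturday — that's 1587's doomsday.
In February the doomsday date is Feb 28 (1587 is not a leap year).
Feb 4 is 24 days before Feb 28; 24 mod 7 = 3, so Saturday − 3 = Wednesday.

Wednesday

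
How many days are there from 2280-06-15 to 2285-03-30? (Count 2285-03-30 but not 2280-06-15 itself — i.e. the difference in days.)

1749

Jun 15, 2280 → Jun 15, 2281: 365 days.
Jun 15, 2281 → Jun 15, 2282: 365 days.
Jun 15, 2282 → Jun 15, 2283: 365 days.
Jun 15, 2283 → Jun 15, 2284: 366 days (Feb 29, 2284 is in that span).
Jun 15, 2284 → Jul 15, 2284: 30 days (June has 30).
Jul 15, 2284 → Aug 15, 2284: 31 days (July has 31).
Aug 15, 2284 → Sep 15, 2284: 31 days (August has 31).
Sep 15, 2284 → Oct 15, 2284: 30 days (September has 30).
Oct 15, 2284 → Nov 15, 2284: 31 days (October has 31).
Nov 15, 2284 → Dec 15, 2284: 30 days (November has 30).
Dec 15, 2284 → Jan 15, 2285: 31 days (December has 31).
Jan 15, 2285 → Feb 15, 2285: 31 days (January has 31).
Feb 15, 2285 → Mar 15, 2285: 28 days (February has 28).
Mar 15, 2285 → Mar 30, 2285: 15 days.
Total: 1749 days.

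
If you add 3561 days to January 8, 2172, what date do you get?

+366 (one year; includes Feb 29, 2172) → Jan 8, 2173 (3195 left).
+365 (one year) → Jan 8, 2174 (2830 left).
+365 (one year) → Jan 8, 2175 (2465 left).
+365 (one year) → Jan 8, 2176 (2100 left).
+366 (one year; includes Feb 29, 2176) → Jan 8, 2177 (1734 left).
+365 (one year) → Jan 8, 2178 (1369 left).
+365 (one year) → Jan 8, 2179 (1004 left).
+365 (one year) → Jan 8, 2180 (639 left).
+366 (one year; includes Feb 29, 2180) → Jan 8, 2181 (273 left).
Jan has 31 days: +24 → Feb 1, 2181 (249 left).
Feb has 28 days: +28 → Mar 1, 2181 (221 left).
Mar has 31 days: +31 → Apr 1, 2181 (190 left).
Apr has 30 days: +30 → May 1, 2181 (160 left).
May has 31 days: +31 → Jun 1, 2181 (129 left).
Jun has 30 days: +30 → Jul 1, 2181 (99 left).
Jul has 31 days: +31 → Aug 1, 2181 (68 left).
Aug has 31 days: +31 → Sep 1, 2181 (37 left).
Sep has 30 days: +30 → Oct 1, 2181 (7 left).
+7 → Oct 8, 2181.

October 8, 2181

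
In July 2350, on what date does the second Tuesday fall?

July 1, 2350 is a Saturday.
The first Tuesday is therefore July 4 (3 days later).
The second Tuesday is 4 + 1×7 = July 11.

July 11, 2350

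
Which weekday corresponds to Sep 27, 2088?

January 1, 2088 is a Thursday.
Jan 1, 2088 → Feb 1, 2088: 31 days (January has 31).
Feb 1, 2088 → Mar 1, 2088: 29 days (February has 29).
Mar 1, 2088 → Apr 1, 2088: 31 days (March has 31).
Apr 1, 2088 → May 1, 2088: 30 days (April has 30).
May 1, 2088 → Jun 1, 2088: 31 days (May has 31).
Jun 1, 2088 → Jul 1, 2088: 30 days (June has 30).
Jul 1, 2088 → Aug 1, 2088: 31 days (July has 31).
Aug 1, 2088 → Sep 1, 2088: 31 days (August has 31).
Sep 1, 2088 → Sep 27, 2088: 26 days.
Total: 270 days.
270 mod 7 = 4, so Thursday + 4 = Monday.

Monday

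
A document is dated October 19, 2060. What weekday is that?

Tuesday

Doomsday rule: the anchor day for the 2000s is Tuesday. For year 60: 60÷12 = 5 r 0, and 0÷4 = 0, so 5+0+0 = 5.
Tuesday + 5 ≡ Sunday — that's 2060's doomsday.
In October the doomsday date is Oct 10.
Oct 19 is 9 days after Oct 10; 9 mod 7 = 2, so Sunday + 2 = Tuesday.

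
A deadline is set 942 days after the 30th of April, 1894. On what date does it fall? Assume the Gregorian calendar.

November 27, 1896

+365 (one year) → Apr 30, 1895 (577 left).
+366 (one year; includes Feb 29, 1896) → Apr 30, 1896 (211 left).
Apr has 30 days: +1 → May 1, 1896 (210 left).
May has 31 days: +31 → Jun 1, 1896 (179 left).
Jun has 30 days: +30 → Jul 1, 1896 (149 left).
Jul has 31 days: +31 → Aug 1, 1896 (118 left).
Aug has 31 days: +31 → Sep 1, 1896 (87 left).
Sep has 30 days: +30 → Oct 1, 1896 (57 left).
Oct has 31 days: +31 → Nov 1, 1896 (26 left).
+26 → Nov 27, 1896.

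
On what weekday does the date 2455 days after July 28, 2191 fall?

First find the weekday of Jul 28, 2191. Doomsday rule: the anchor day for the 2100s is Sunday. For year 91: 91÷12 = 7 r 7, and 7÷4 = 1, so 7+7+1 = 15.
Sunday + 15 ≡ Monday — that's 2191's doomsday.
In July the doomsday date is Jul 11.
Jul 28 is 17 days after Jul 11; 17 mod 7 = 3, so Monday + 3 = Thursday.
2455 mod 7 = 5, so 2455 days after a Thursday is Thursday + 5 = Tuesday.

Tuesday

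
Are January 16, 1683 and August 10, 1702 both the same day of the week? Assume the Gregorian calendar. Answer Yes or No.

From Jan 16, 1683 to Aug 10, 1702 is 7145 days.
7145 mod 7 = 5, so they are different weekdays.
(Jan 16, 1683 is a Saturday; Aug 10, 1702 is a Thursday.)

No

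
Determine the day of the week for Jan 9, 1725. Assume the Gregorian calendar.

Doomsday rule: the anchor day for the 1700s is Sunday. For year 25: 25÷12 = 2 r 1, and 1÷4 = 0, so 2+1+0 = 3.
Sunday + 3 ≡ Wednesday — that's 1725's doomsday.
In January the doomsday date is Jan 3 (1725 is not a leap year).
Jan 9 is 6 days after Jan 3; 6 mod 7 = 6, so Wednesday + 6 = Tuesday.

Tuesday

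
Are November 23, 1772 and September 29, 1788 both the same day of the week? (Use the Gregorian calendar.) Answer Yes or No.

From Nov 23, 1772 to Sep 29, 1788 is 5789 days.
5789 mod 7 = 0, so they are the same weekday.
(Nov 23, 1772 is a Monday; Sep 29, 1788 is a Monday.)

Yes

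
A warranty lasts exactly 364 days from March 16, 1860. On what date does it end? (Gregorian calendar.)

Mar has 31 days: +16 → Apr 1, 1860 (348 left).
Apr has 30 days: +30 → May 1, 1860 (318 left).
May has 31 days: +31 → Jun 1, 1860 (287 left).
Jun has 30 days: +30 → Jul 1, 1860 (257 left).
Jul has 31 days: +31 → Aug 1, 1860 (226 left).
Aug has 31 days: +31 → Sep 1, 1860 (195 left).
Sep has 30 days: +30 → Oct 1, 1860 (165 left).
Oct has 31 days: +31 → Nov 1, 1860 (134 left).
Nov has 30 days: +30 → Dec 1, 1860 (104 left).
Dec has 31 days: +31 → Jan 1, 1861 (73 left).
Jan has 31 days: +31 → Feb 1, 1861 (42 left).
Feb has 28 days: +28 → Mar 1, 1861 (14 left).
+14 → Mar 15, 1861.

March 15, 1861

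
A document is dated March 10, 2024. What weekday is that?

Sunday

Doomsday rule: the anchor day for the 2000s is Tuesday. For year 24: 24÷12 = 2 r 0, and 0÷4 = 0, so 2+0+0 = 2.
Tuesday + 2 ≡ Thursday — that's 2024's doomsday.
In March the doomsday date is Mar 14.
Mar 10 is 4 days before Mar 14; 4 mod 7 = 4, so Thursday − 4 = Sunday.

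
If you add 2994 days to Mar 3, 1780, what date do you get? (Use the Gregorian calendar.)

+365 (one year) → Mar 3, 1781 (2629 left).
+365 (one year) → Mar 3, 1782 (2264 left).
+365 (one year) → Mar 3, 1783 (1899 left).
+366 (one year; includes Feb 29, 1784) → Mar 3, 1784 (1533 left).
+365 (one year) → Mar 3, 1785 (1168 left).
+365 (one year) → Mar 3, 1786 (803 left).
+365 (one year) → Mar 3, 1787 (438 left).
+366 (one year; includes Feb 29, 1788) → Mar 3, 1788 (72 left).
Mar has 31 days: +29 → Apr 1, 1788 (43 left).
Apr has 30 days: +30 → May 1, 1788 (13 left).
+13 → May 14, 1788.

May 14, 1788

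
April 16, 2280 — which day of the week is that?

Doomsday rule: the anchor day for the 2200s is Friday. For year 80: 80÷12 = 6 r 8, and 8÷4 = 2, so 6+8+2 = 16.
Friday + 16 ≡ Sunday — that's 2280's doomsday.
In April the doomsday date is Apr 4.
Apr 16 is 12 days after Apr 4; 12 mod 7 = 5, so Sunday + 5 = Friday.

Friday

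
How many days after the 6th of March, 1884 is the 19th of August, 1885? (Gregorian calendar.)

531

Mar 6, 1884 → Mar 6, 1885: 365 days.
Mar 6, 1885 → Apr 6, 1885: 31 days (March has 31).
Apr 6, 1885 → May 6, 1885: 30 days (April has 30).
May 6, 1885 → Jun 6, 1885: 31 days (May has 31).
Jun 6, 1885 → Jul 6, 1885: 30 days (June has 30).
Jul 6, 1885 → Aug 6, 1885: 31 days (July has 31).
Aug 6, 1885 → Aug 19, 1885: 13 days.
Total: 531 days.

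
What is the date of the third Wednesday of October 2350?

October 1, 2350 is a Sunday.
The first Wednesday is therefore October 4 (3 days later).
The third Wednesday is 4 + 2×7 = October 18.

October 18, 2350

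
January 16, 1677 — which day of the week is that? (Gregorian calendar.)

Saturday

Doomsday rule: the anchor day for the 1600s is Tuesday. For year 77: 77÷12 = 6 r 5, and 5÷4 = 1, so 6+5+1 = 12.
Tuesday + 12 ≡ Sunday — that's 1677's doomsday.
In January the doomsday date is Jan 3 (1677 is not a leap year).
Jan 16 is 13 days after Jan 3; 13 mod 7 = 6, so Sunday + 6 = Saturday.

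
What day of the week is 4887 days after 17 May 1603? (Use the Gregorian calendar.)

Sunday

First find the weekday of May 17, 1603. Doomsday rule: the anchor day for the 1600s is Tuesday. For year 03: 3÷12 = 0 r 3, and 3÷4 = 0, so 0+3+0 = 3.
Tuesday + 3 ≡ Friday — that's 1603's doomsday.
In May the doomsday date is May 9.
May 17 is 8 days after May 9; 8 mod 7 = 1, so Friday + 1 = Saturday.
4887 mod 7 = 1, so 4887 days after a Saturday is Saturday + 1 = Sunday.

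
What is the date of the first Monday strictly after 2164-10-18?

Oct 18, 2164 is a Thursday.
From Thursday to the next Monday is 4 days.
Oct 18, 2164 + 4 = Oct 22, 2164.

October 22, 2164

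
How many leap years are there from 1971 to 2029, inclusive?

15

Multiples of 4 in [1971,2029]: 15.
Of those, multiples of 100: 1 (not leap unless ÷400).
Multiples of 400: 1.
Leap years = 15 − 1 + 1 = 15.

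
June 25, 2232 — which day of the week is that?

January 1, 2232 is a Sunday.
Jan 1, 2232 → Feb 1, 2232: 31 days (January has 31).
Feb 1, 2232 → Mar 1, 2232: 29 days (February has 29).
Mar 1, 2232 → Apr 1, 2232: 31 days (March has 31).
Apr 1, 2232 → May 1, 2232: 30 days (April has 30).
May 1, 2232 → Jun 1, 2232: 31 days (May has 31).
Jun 1, 2232 → Jun 25, 2232: 24 days.
Total: 176 days.
176 mod 7 = 1, so Sunday + 1 = Monday.

Monday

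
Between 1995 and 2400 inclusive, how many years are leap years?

99

Multiples of 4 in [1995,2400]: 102.
Of those, multiples of 100: 5 (not leap unless ÷400).
Multiples of 400: 2.
Leap years = 102 − 5 + 2 = 99.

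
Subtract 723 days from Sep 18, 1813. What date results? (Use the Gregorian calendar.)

September 26, 1811

−365 (one year) → Sep 18, 1812 (358 left).
−18 → Aug 31, 1812 (end of Aug, 31 days; 340 left).
−31 → Jul 31, 1812 (end of Jul, 31 days; 309 left).
−31 → Jun 30, 1812 (end of Jun, 30 days; 278 left).
−30 → May 31, 1812 (end of May, 31 days; 248 left).
−31 → Apr 30, 1812 (end of Apr, 30 days; 217 left).
−30 → Mar 31, 1812 (end of Mar, 31 days; 187 left).
−31 → Feb 29, 1812 (end of Feb, 29 days; 156 left).
−29 → Jan 31, 1812 (end of Jan, 31 days; 127 left).
−31 → Dec 31, 1811 (end of Dec, 31 days; 96 left).
−31 → Nov 30, 1811 (end of Nov, 30 days; 65 left).
−30 → Oct 31, 1811 (end of Oct, 31 days; 35 left).
−31 → Sep 30, 1811 (end of Sep, 30 days; 4 left).
−4 → Sep 26, 1811.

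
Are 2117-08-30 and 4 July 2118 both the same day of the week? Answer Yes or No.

From Aug 30, 2117 to Jul 4, 2118 is 308 days.
308 mod 7 = 0, so they are the same weekday.
(Aug 30, 2117 is a Monday; Jul 4, 2118 is a Monday.)

Yes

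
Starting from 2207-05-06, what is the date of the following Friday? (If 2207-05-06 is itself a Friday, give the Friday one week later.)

May 8, 2207

May 6, 2207 is a Wednesday.
From Wednesday to the next Friday is 2 days.
May 6, 2207 + 2 = May 8, 2207.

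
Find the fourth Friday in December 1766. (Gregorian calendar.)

December 26, 1766

December 1, 1766 is a Monday.
The first Friday is therefore December 5 (4 days later).
The fourth Friday is 5 + 3×7 = December 26.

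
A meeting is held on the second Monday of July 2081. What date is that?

July 1, 2081 is a Tuesday.
The first Monday is therefore July 7 (6 days later).
The second Monday is 7 + 1×7 = July 14.

July 14, 2081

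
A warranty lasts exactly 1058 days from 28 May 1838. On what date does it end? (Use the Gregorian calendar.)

April 20, 1841

+365 (one year) → May 28, 1839 (693 left).
+366 (one year; includes Feb 29, 1840) → May 28, 1840 (327 left).
May has 31 days: +4 → Jun 1, 1840 (323 left).
Jun has 30 days: +30 → Jul 1, 1840 (293 left).
Jul has 31 days: +31 → Aug 1, 1840 (262 left).
Aug has 31 days: +31 → Sep 1, 1840 (231 left).
Sep has 30 days: +30 → Oct 1, 1840 (201 left).
Oct has 31 days: +31 → Nov 1, 1840 (170 left).
Nov has 30 days: +30 → Dec 1, 1840 (140 left).
Dec has 31 days: +31 → Jan 1, 1841 (109 left).
Jan has 31 days: +31 → Feb 1, 1841 (78 left).
Feb has 28 days: +28 → Mar 1, 1841 (50 left).
Mar has 31 days: +31 → Apr 1, 1841 (19 left).
+19 → Apr 20, 1841.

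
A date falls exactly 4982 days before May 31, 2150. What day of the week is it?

Tuesday

May 31, 2150 is a Sunday.
4982 mod 7 = 5, so 4982 days before a Sunday is Sunday − 5 = Tuesday.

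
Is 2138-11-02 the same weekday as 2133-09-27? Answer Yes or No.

From Sep 27, 2133 to Nov 2, 2138 is 1862 days.
1862 mod 7 = 0, so they are the same weekday.
(Sep 27, 2133 is a Sunday; Nov 2, 2138 is a Sunday.)

Yes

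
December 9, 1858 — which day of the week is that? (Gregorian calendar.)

Doomsday rule: the anchor day for the 1800s is Friday. For year 58: 58÷12 = 4 r 10, and 10÷4 = 2, so 4+10+2 = 16.
Friday + 16 ≡ Sunday — that's 1858's doomsday.
In December the doomsday date is Dec 12.
Dec 9 is 3 days before Dec 12; 3 mod 7 = 3, so Sunday − 3 = Thursday.

Thursday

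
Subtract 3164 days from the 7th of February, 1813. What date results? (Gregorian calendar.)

−366 (one year; includes Feb 29, 1812) → Feb 7, 1812 (2798 left).
−365 (one year) → Feb 7, 1811 (2433 left).
−365 (one year) → Feb 7, 1810 (2068 left).
−365 (one year) → Feb 7, 1809 (1703 left).
−366 (one year; includes Feb 29, 1808) → Feb 7, 1808 (1337 left).
−365 (one year) → Feb 7, 1807 (972 left).
−365 (one year) → Feb 7, 1806 (607 left).
−365 (one year) → Feb 7, 1805 (242 left).
−7 → Jan 31, 1805 (end of Jan, 31 days; 235 left).
−31 → Dec 31, 1804 (end of Dec, 31 days; 204 left).
−31 → Nov 30, 1804 (end of Nov, 30 days; 173 left).
−30 → Oct 31, 1804 (end of Oct, 31 days; 143 left).
−31 → Sep 30, 1804 (end of Sep, 30 days; 112 left).
−30 → Aug 31, 1804 (end of Aug, 31 days; 82 left).
−31 → Jul 31, 1804 (end of Jul, 31 days; 51 left).
−31 → Jun 30, 1804 (end of Jun, 30 days; 20 left).
−20 → Jun 10, 1804.

June 10, 1804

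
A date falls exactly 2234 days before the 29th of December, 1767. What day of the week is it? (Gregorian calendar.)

Dec 29, 1767 is a Tuesday.
2234 mod 7 = 1, so 2234 days before a Tuesday is Tuesday − 1 = Monday.

Monday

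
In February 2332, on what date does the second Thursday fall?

February 11, 2332

February 1, 2332 is a Monday.
The first Thursday is therefore February 4 (3 days later).
The second Thursday is 4 + 1×7 = February 11.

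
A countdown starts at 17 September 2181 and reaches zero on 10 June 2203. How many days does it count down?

7935

Sep 17, 2181 → Sep 17, 2182: 365 days.
Sep 17, 2182 → Sep 17, 2183: 365 days.
Sep 17, 2183 → Sep 17, 2184: 366 days (Feb 29, 2184 is in that span).
Sep 17, 2184 → Sep 17, 2185: 365 days.
Sep 17, 2185 → Sep 17, 2186: 365 days.
Sep 17, 2186 → Sep 17, 2187: 365 days.
Sep 17, 2187 → Sep 17, 2188: 366 days (Feb 29, 2188 is in that span).
Sep 17, 2188 → Sep 17, 2189: 365 days.
Sep 17, 2189 → Sep 17, 2190: 365 days.
Sep 17, 2190 → Sep 17, 2191: 365 days.
Sep 17, 2191 → Sep 17, 2192: 366 days (Feb 29, 2192 is in that span).
Sep 17, 2192 → Sep 17, 2193: 365 days.
Sep 17, 2193 → Sep 17, 2194: 365 days.
Sep 17, 2194 → Sep 17, 2195: 365 days.
Sep 17, 2195 → Sep 17, 2196: 366 days (Feb 29, 2196 is in that span).
Sep 17, 2196 → Sep 17, 2197: 365 days.
Sep 17, 2197 → Sep 17, 2198: 365 days.
Sep 17, 2198 → Sep 17, 2199: 365 days.
Sep 17, 2199 → Sep 17, 2200: 365 days.
Sep 17, 2200 → Sep 17, 2201: 365 days.
Sep 17, 2201 → Sep 17, 2202: 365 days.
Sep 17, 2202 → Oct 17, 2202: 30 days (September has 30).
Oct 17, 2202 → Nov 17, 2202: 31 days (October has 31).
Nov 17, 2202 → Dec 17, 2202: 30 days (November has 30).
Dec 17, 2202 → Jan 17, 2203: 31 days (December has 31).
Jan 17, 2203 → Feb 17, 2203: 31 days (January has 31).
Feb 17, 2203 → Mar 17, 2203: 28 days (February has 28).
Mar 17, 2203 → Apr 17, 2203: 31 days (March has 31).
Apr 17, 2203 → May 17, 2203: 30 days (April has 30).
May 17, 2203 → Jun 10, 2203: 24 days.
Total: 7935 days.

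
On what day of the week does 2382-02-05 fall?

Doomsday rule: the anchor day for the 2300s is Wednesday. For year 82: 82÷12 = 6 r 10, and 10÷4 = 2, so 6+10+2 = 18.
Wednesday + 18 ≡ Sunday — that's 2382's doomsday.
In February the doomsday date is Feb 28 (2382 is not a leap year).
Feb 5 is 23 days before Feb 28; 23 mod 7 = 2, so Sunday − 2 = Friday.

Friday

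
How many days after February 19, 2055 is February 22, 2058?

1099

Feb 19, 2055 → Feb 19, 2056: 365 days.
Feb 19, 2056 → Feb 19, 2057: 366 days (Feb 29, 2056 is in that span).
Feb 19, 2057 → Mar 19, 2057: 28 days (February has 28).
Mar 19, 2057 → Apr 19, 2057: 31 days (March has 31).
Apr 19, 2057 → May 19, 2057: 30 days (April has 30).
May 19, 2057 → Jun 19, 2057: 31 days (May has 31).
Jun 19, 2057 → Jul 19, 2057: 30 days (June has 30).
Jul 19, 2057 → Aug 19, 2057: 31 days (July has 31).
Aug 19, 2057 → Sep 19, 2057: 31 days (August has 31).
Sep 19, 2057 → Oct 19, 2057: 30 days (September has 30).
Oct 19, 2057 → Nov 19, 2057: 31 days (October has 31).
Nov 19, 2057 → Dec 19, 2057: 30 days (November has 30).
Dec 19, 2057 → Jan 19, 2058: 31 days (December has 31).
Jan 19, 2058 → Feb 19, 2058: 31 days (January has 31).
Feb 19, 2058 → Feb 22, 2058: 3 days.
Total: 1099 days.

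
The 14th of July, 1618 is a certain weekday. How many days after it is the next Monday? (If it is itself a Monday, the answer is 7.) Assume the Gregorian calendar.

2

Jul 14, 1618 is a Saturday.
From Saturday to the next Monday is 2 days.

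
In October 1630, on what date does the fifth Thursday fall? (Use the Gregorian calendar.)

October 31, 1630

October 1, 1630 is a Tuesday.
The first Thursday is therefore October 3 (2 days later).
The fifth Thursday is 3 + 4×7 = October 31.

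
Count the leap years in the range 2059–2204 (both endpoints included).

35

Multiples of 4 in [2059,2204]: 37.
Of those, multiples of 100: 2 (not leap unless ÷400).
Multiples of 400: 0.
Leap years = 37 − 2 + 0 = 35.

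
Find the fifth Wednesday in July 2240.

July 29, 2240

July 1, 2240 is a Wednesday.
The first Wednesday is therefore July 1 (same day).
The fifth Wednesday is 1 + 4×7 = July 29.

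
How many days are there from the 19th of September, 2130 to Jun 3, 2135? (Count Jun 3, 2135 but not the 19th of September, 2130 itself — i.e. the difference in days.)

Sep 19, 2130 → Sep 19, 2131: 365 days.
Sep 19, 2131 → Sep 19, 2132: 366 days (Feb 29, 2132 is in that span).
Sep 19, 2132 → Sep 19, 2133: 365 days.
Sep 19, 2133 → Sep 19, 2134: 365 days.
Sep 19, 2134 → Oct 19, 2134: 30 days (September has 30).
Oct 19, 2134 → Nov 19, 2134: 31 days (October has 31).
Nov 19, 2134 → Dec 19, 2134: 30 days (November has 30).
Dec 19, 2134 → Jan 19, 2135: 31 days (December has 31).
Jan 19, 2135 → Feb 19, 2135: 31 days (January has 31).
Feb 19, 2135 → Mar 19, 2135: 28 days (February has 28).
Mar 19, 2135 → Apr 19, 2135: 31 days (March has 31).
Apr 19, 2135 → May 19, 2135: 30 days (April has 30).
May 19, 2135 → Jun 3, 2135: 15 days.
Total: 1718 days.

1718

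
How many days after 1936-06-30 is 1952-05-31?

Jun 30, 1936 → Jun 30, 1937: 365 days.
Jun 30, 1937 → Jun 30, 1938: 365 days.
Jun 30, 1938 → Jun 30, 1939: 365 days.
Jun 30, 1939 → Jun 30, 1940: 366 days (Feb 29, 1940 is in that span).
Jun 30, 1940 → Jun 30, 1941: 365 days.
Jun 30, 1941 → Jun 30, 1942: 365 days.
Jun 30, 1942 → Jun 30, 1943: 365 days.
Jun 30, 1943 → Jun 30, 1944: 366 days (Feb 29, 1944 is in that span).
Jun 30, 1944 → Jun 30, 1945: 365 days.
Jun 30, 1945 → Jun 30, 1946: 365 days.
Jun 30, 1946 → Jun 30, 1947: 365 days.
Jun 30, 1947 → Jun 30, 1948: 366 days (Feb 29, 1948 is in that span).
Jun 30, 1948 → Jun 30, 1949: 365 days.
Jun 30, 1949 → Jun 30, 1950: 365 days.
Jun 30, 1950 → Jun 30, 1951: 365 days.
Jun 30, 1951 → Jul 30, 1951: 30 days (June has 30).
Jul 30, 1951 → Aug 30, 1951: 31 days (July has 31).
Aug 30, 1951 → Sep 30, 1951: 31 days (August has 31).
Sep 30, 1951 → Oct 30, 1951: 30 days (September has 30).
Oct 30, 1951 → Nov 30, 1951: 31 days (October has 31).
Nov 30, 1951 → Dec 30, 1951: 30 days (November has 30).
Dec 30, 1951 → Jan 30, 1952: 31 days (December has 31).
Jan 30, 1952 → Feb 29, 1952: 30 days (January has 31).
Feb 29, 1952 → Mar 29, 1952: 29 days (February has 29).
Mar 29, 1952 → Apr 29, 1952: 31 days (March has 31).
Apr 29, 1952 → May 29, 1952: 30 days (April has 30).
May 29, 1952 → May 31, 1952: 2 days.
Total: 5814 days.

5814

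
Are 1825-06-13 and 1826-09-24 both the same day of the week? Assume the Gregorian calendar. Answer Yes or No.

No

From Jun 13, 1825 to Sep 24, 1826 is 468 days.
468 mod 7 = 6, so they are different weekdays.
(Jun 13, 1825 is a Monday; Sep 24, 1826 is a Sunday.)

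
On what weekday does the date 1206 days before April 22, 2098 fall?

Sunday

First find the weekday of Apr 22, 2098. Doomsday rule: the anchor day for the 2000s is Tuesday. For year 98: 98÷12 = 8 r 2, and 2÷4 = 0, so 8+2+0 = 10.
Tuesday + 10 ≡ Friday — that's 2098's doomsday.
In April the doomsday date is Apr 4.
Apr 22 is 18 days after Apr 4; 18 mod 7 = 4, so Friday + 4 = Tuesday.
1206 mod 7 = 2, so 1206 days before a Tuesday is Tuesday − 2 = Sunday.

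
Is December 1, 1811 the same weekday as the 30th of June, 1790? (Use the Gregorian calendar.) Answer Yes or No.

No

From Jun 30, 1790 to Dec 1, 1811 is 7823 days.
7823 mod 7 = 4, so they are different weekdays.
(Jun 30, 1790 is a Wednesday; Dec 1, 1811 is a Sunday.)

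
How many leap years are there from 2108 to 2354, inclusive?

60

Multiples of 4 in [2108,2354]: 62.
Of those, multiples of 100: 2 (not leap unless ÷400).
Multiples of 400: 0.
Leap years = 62 − 2 + 0 = 60.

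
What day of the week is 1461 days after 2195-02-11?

Monday

First find the weekday of Feb 11, 2195. Doomsday rule: the anchor day for the 2100s is Sunday. For year 95: 95÷12 = 7 r 11, and 11÷4 = 2, so 7+11+2 = 20.
Sunday + 20 ≡ Saturday — that's 2195's doomsday.
In February the doomsday date is Feb 28 (2195 is not a leap year).
Feb 11 is 17 days before Feb 28; 17 mod 7 = 3, so Saturday − 3 = Wednesday.
1461 mod 7 = 5, so 1461 days after a Wednesday is Wednesday + 5 = Monday.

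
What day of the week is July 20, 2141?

Thursday

Doomsday rule: the anchor day for the 2100s is Sunday. For year 41: 41÷12 = 3 r 5, and 5÷4 = 1, so 3+5+1 = 9.
Sunday + 9 ≡ Tuesday — that's 2141's doomsday.
In July the doomsday date is Jul 11.
Jul 20 is 9 days after Jul 11; 9 mod 7 = 2, so Tuesday + 2 = Thursday.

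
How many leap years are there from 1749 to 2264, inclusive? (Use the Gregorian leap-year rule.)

125

Multiples of 4 in [1749,2264]: 129.
Of those, multiples of 100: 5 (not leap unless ÷400).
Multiples of 400: 1.
Leap years = 129 − 5 + 1 = 125.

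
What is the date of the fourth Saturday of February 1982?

February 1, 1982 is a Monday.
The first Saturday is therefore February 6 (5 days later).
The fourth Saturday is 6 + 3×7 = February 27.

February 27, 1982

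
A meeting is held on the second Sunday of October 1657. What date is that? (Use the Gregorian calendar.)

October 14, 1657

October 1, 1657 is a Monday.
The first Sunday is therefore October 7 (6 days later).
The second Sunday is 7 + 1×7 = October 14.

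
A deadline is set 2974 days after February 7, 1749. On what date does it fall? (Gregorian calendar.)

+365 (one year) → Feb 7, 1750 (2609 left).
+365 (one year) → Feb 7, 1751 (2244 left).
+365 (one year) → Feb 7, 1752 (1879 left).
+366 (one year; includes Feb 29, 1752) → Feb 7, 1753 (1513 left).
+365 (one year) → Feb 7, 1754 (1148 left).
+365 (one year) → Feb 7, 1755 (783 left).
+365 (one year) → Feb 7, 1756 (418 left).
+366 (one year; includes Feb 29, 1756) → Feb 7, 1757 (52 left).
Feb has 28 days: +22 → Mar 1, 1757 (30 left).
+30 → Mar 31, 1757.

March 31, 1757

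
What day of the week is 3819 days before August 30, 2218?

Wednesday

First find the weekday of Aug 30, 2218. Doomsday rule: the anchor day for the 2200s is Friday. For year 18: 18÷12 = 1 r 6, and 6÷4 = 1, so 1+6+1 = 8.
Friday + 8 ≡ Saturday — that's 2218's doomsday.
In August the doomsday date is Aug 8.
Aug 30 is 22 days after Aug 8; 22 mod 7 = 1, so Saturday + 1 = Sunday.
3819 mod 7 = 4, so 3819 days before a Sunday is Sunday − 4 = Wednesday.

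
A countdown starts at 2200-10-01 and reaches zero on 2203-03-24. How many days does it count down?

Oct 1, 2200 → Oct 1, 2201: 365 days.
Oct 1, 2201 → Oct 1, 2202: 365 days.
Oct 1, 2202 → Nov 1, 2202: 31 days (October has 31).
Nov 1, 2202 → Dec 1, 2202: 30 days (November has 30).
Dec 1, 2202 → Jan 1, 2203: 31 days (December has 31).
Jan 1, 2203 → Feb 1, 2203: 31 days (January has 31).
Feb 1, 2203 → Mar 1, 2203: 28 days (February has 28).
Mar 1, 2203 → Mar 24, 2203: 23 days.
Total: 904 days.

904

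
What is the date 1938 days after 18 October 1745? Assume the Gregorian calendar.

+365 (one year) → Oct 18, 1746 (1573 left).
+365 (one year) → Oct 18, 1747 (1208 left).
+366 (one year; includes Feb 29, 1748) → Oct 18, 1748 (842 left).
+365 (one year) → Oct 18, 1749 (477 left).
+365 (one year) → Oct 18, 1750 (112 left).
Oct has 31 days: +14 → Nov 1, 1750 (98 left).
Nov has 30 days: +30 → Dec 1, 1750 (68 left).
Dec has 31 days: +31 → Jan 1, 1751 (37 left).
Jan has 31 days: +31 → Feb 1, 1751 (6 left).
+6 → Feb 7, 1751.

February 7, 1751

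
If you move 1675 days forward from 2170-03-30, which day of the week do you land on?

Sunday

First find the weekday of Mar 30, 2170. Doomsday rule: the anchor day for the 2100s is Sunday. For year 70: 70÷12 = 5 r 10, and 10÷4 = 2, so 5+10+2 = 17.
Sunday + 17 ≡ Wednesday — that's 2170's doomsday.
In March the doomsday date is Mar 14.
Mar 30 is 16 days after Mar 14; 16 mod 7 = 2, so Wednesday + 2 = Friday.
1675 mod 7 = 2, so 1675 days after a Friday is Friday + 2 = Sunday.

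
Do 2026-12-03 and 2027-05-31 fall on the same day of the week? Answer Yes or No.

From Dec 3, 2026 to May 31, 2027 is 179 days.
179 mod 7 = 4, so they are different weekdays.
(Dec 3, 2026 is a Thursday; May 31, 2027 is a Monday.)

No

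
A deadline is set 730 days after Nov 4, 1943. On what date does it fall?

November 3, 1945

+366 (one year; includes Feb 29, 1944) → Nov 4, 1944 (364 left).
Nov has 30 days: +27 → Dec 1, 1944 (337 left).
Dec has 31 days: +31 → Jan 1, 1945 (306 left).
Jan has 31 days: +31 → Feb 1, 1945 (275 left).
Feb has 28 days: +28 → Mar 1, 1945 (247 left).
Mar has 31 days: +31 → Apr 1, 1945 (216 left).
Apr has 30 days: +30 → May 1, 1945 (186 left).
May has 31 days: +31 → Jun 1, 1945 (155 left).
Jun has 30 days: +30 → Jul 1, 1945 (125 left).
Jul has 31 days: +31 → Aug 1, 1945 (94 left).
Aug has 31 days: +31 → Sep 1, 1945 (63 left).
Sep has 30 days: +30 → Oct 1, 1945 (33 left).
Oct has 31 days: +31 → Nov 1, 1945 (2 left).
+2 → Nov 3, 1945.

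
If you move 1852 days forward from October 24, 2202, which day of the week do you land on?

First find the weekday of Oct 24, 2202. Doomsday rule: the anchor day for the 2200s is Friday. For year 02: 2÷12 = 0 r 2, and 2÷4 = 0, so 0+2+0 = 2.
Friday + 2 ≡ Sunday — that's 2202's doomsday.
In October the doomsday date is Oct 10.
Oct 24 is 14 days after Oct 10; 14 mod 7 = 0, so Sunday + 0 = Sunday.
1852 mod 7 = 4, so 1852 days after a Sunday is Sunday + 4 = Thursday.

Thursday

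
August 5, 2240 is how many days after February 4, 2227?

4931

Feb 4, 2227 → Feb 4, 2228: 365 days.
Feb 4, 2228 → Feb 4, 2229: 366 days (Feb 29, 2228 is in that span).
Feb 4, 2229 → Feb 4, 2230: 365 days.
Feb 4, 2230 → Feb 4, 2231: 365 days.
Feb 4, 2231 → Feb 4, 2232: 365 days.
Feb 4, 2232 → Feb 4, 2233: 366 days (Feb 29, 2232 is in that span).
Feb 4, 2233 → Feb 4, 2234: 365 days.
Feb 4, 2234 → Feb 4, 2235: 365 days.
Feb 4, 2235 → Feb 4, 2236: 365 days.
Feb 4, 2236 → Feb 4, 2237: 366 days (Feb 29, 2236 is in that span).
Feb 4, 2237 → Feb 4, 2238: 365 days.
Feb 4, 2238 → Feb 4, 2239: 365 days.
Feb 4, 2239 → Feb 4, 2240: 365 days.
Feb 4, 2240 → Mar 4, 2240: 29 days (February has 29).
Mar 4, 2240 → Apr 4, 2240: 31 days (March has 31).
Apr 4, 2240 → May 4, 2240: 30 days (April has 30).
May 4, 2240 → Jun 4, 2240: 31 days (May has 31).
Jun 4, 2240 → Jul 4, 2240: 30 days (June has 30).
Jul 4, 2240 → Aug 4, 2240: 31 days (July has 31).
Aug 4, 2240 → Aug 5, 2240: 1 days.
Total: 4931 days.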